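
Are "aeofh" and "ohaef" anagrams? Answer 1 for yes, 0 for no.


Strings: "aeofh", "ohaef"
Sorted first:  aefho
Sorted second: aefho
Sorted forms match => anagrams

1


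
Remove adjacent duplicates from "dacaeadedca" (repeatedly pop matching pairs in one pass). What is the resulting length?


Input: dacaeadedca
Stack-based adjacent duplicate removal:
  Read 'd': push. Stack: d
  Read 'a': push. Stack: da
  Read 'c': push. Stack: dac
  Read 'a': push. Stack: daca
  Read 'e': push. Stack: dacae
  Read 'a': push. Stack: dacaea
  Read 'd': push. Stack: dacaead
  Read 'e': push. Stack: dacaeade
  Read 'd': push. Stack: dacaeaded
  Read 'c': push. Stack: dacaeadedc
  Read 'a': push. Stack: dacaeadedca
Final stack: "dacaeadedca" (length 11)

11


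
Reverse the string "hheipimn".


Input: hheipimn
Reading characters right to left:
  Position 7: 'n'
  Position 6: 'm'
  Position 5: 'i'
  Position 4: 'p'
  Position 3: 'i'
  Position 2: 'e'
  Position 1: 'h'
  Position 0: 'h'
Reversed: nmipiehh

nmipiehh


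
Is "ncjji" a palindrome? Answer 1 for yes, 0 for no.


Input: ncjji
Reversed: ijjcn
  Compare pos 0 ('n') with pos 4 ('i'): MISMATCH
  Compare pos 1 ('c') with pos 3 ('j'): MISMATCH
Result: not a palindrome

0


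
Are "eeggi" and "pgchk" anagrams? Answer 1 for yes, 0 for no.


Strings: "eeggi", "pgchk"
Sorted first:  eeggi
Sorted second: cghkp
Differ at position 0: 'e' vs 'c' => not anagrams

0


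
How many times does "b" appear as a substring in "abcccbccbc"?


Searching for "b" in "abcccbccbc"
Scanning each position:
  Position 0: "a" => no
  Position 1: "b" => MATCH
  Position 2: "c" => no
  Position 3: "c" => no
  Position 4: "c" => no
  Position 5: "b" => MATCH
  Position 6: "c" => no
  Position 7: "c" => no
  Position 8: "b" => MATCH
  Position 9: "c" => no
Total occurrences: 3

3


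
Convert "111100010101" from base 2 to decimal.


Input: "111100010101" in base 2
Positional expansion:
  Digit '1' (value 1) x 2^11 = 2048
  Digit '1' (value 1) x 2^10 = 1024
  Digit '1' (value 1) x 2^9 = 512
  Digit '1' (value 1) x 2^8 = 256
  Digit '0' (value 0) x 2^7 = 0
  Digit '0' (value 0) x 2^6 = 0
  Digit '0' (value 0) x 2^5 = 0
  Digit '1' (value 1) x 2^4 = 16
  Digit '0' (value 0) x 2^3 = 0
  Digit '1' (value 1) x 2^2 = 4
  Digit '0' (value 0) x 2^1 = 0
  Digit '1' (value 1) x 2^0 = 1
Sum = 3861

3861


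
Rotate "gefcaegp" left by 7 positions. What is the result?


Input: "gefcaegp", rotate left by 7
First 7 characters: "gefcaeg"
Remaining characters: "p"
Concatenate remaining + first: "p" + "gefcaeg" = "pgefcaeg"

pgefcaeg


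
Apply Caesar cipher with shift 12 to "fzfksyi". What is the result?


Caesar cipher: shift "fzfksyi" by 12
  'f' (pos 5) + 12 = pos 17 = 'r'
  'z' (pos 25) + 12 = pos 11 = 'l'
  'f' (pos 5) + 12 = pos 17 = 'r'
  'k' (pos 10) + 12 = pos 22 = 'w'
  's' (pos 18) + 12 = pos 4 = 'e'
  'y' (pos 24) + 12 = pos 10 = 'k'
  'i' (pos 8) + 12 = pos 20 = 'u'
Result: rlrweku

rlrweku


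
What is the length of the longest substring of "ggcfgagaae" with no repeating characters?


Input: "ggcfgagaae"
Sliding window (track last position of each char):
  Position 0 ('g'): window [0,0] length 1 -- new best
  Position 1 ('g'): repeat (last at 0), move window start to 1
  Position 1 ('g'): window [1,1] length 1
  Position 2 ('c'): window [1,2] length 2 -- new best
  Position 3 ('f'): window [1,3] length 3 -- new best
  Position 4 ('g'): repeat (last at 1), move window start to 2
  Position 4 ('g'): window [2,4] length 3
  Position 5 ('a'): window [2,5] length 4 -- new best
  Position 6 ('g'): repeat (last at 4), move window start to 5
  Position 6 ('g'): window [5,6] length 2
  Position 7 ('a'): repeat (last at 5), move window start to 6
  Position 7 ('a'): window [6,7] length 2
  Position 8 ('a'): repeat (last at 7), move window start to 8
  Position 8 ('a'): window [8,8] length 1
  Position 9 ('e'): window [8,9] length 2
Longest substring with no repeats: "cfga" with length 4

4


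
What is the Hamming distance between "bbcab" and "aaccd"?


Comparing "bbcab" and "aaccd" position by position:
  Position 0: 'b' vs 'a' => differ
  Position 1: 'b' vs 'a' => differ
  Position 2: 'c' vs 'c' => same
  Position 3: 'a' vs 'c' => differ
  Position 4: 'b' vs 'd' => differ
Total differences (Hamming distance): 4

4


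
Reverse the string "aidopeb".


Input: aidopeb
Reading characters right to left:
  Position 6: 'b'
  Position 5: 'e'
  Position 4: 'p'
  Position 3: 'o'
  Position 2: 'd'
  Position 1: 'i'
  Position 0: 'a'
Reversed: bepodia

bepodia


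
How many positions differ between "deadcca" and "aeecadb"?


Comparing "deadcca" and "aeecadb" position by position:
  Position 0: 'd' vs 'a' => DIFFER
  Position 1: 'e' vs 'e' => same
  Position 2: 'a' vs 'e' => DIFFER
  Position 3: 'd' vs 'c' => DIFFER
  Position 4: 'c' vs 'a' => DIFFER
  Position 5: 'c' vs 'd' => DIFFER
  Position 6: 'a' vs 'b' => DIFFER
Positions that differ: 6

6


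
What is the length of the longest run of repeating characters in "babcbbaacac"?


Input: "babcbbaacac"
Scanning for longest run:
  Position 1 ('a'): new char, reset run to 1
  Position 2 ('b'): new char, reset run to 1
  Position 3 ('c'): new char, reset run to 1
  Position 4 ('b'): new char, reset run to 1
  Position 5 ('b'): continues run of 'b', length=2
  Position 6 ('a'): new char, reset run to 1
  Position 7 ('a'): continues run of 'a', length=2
  Position 8 ('c'): new char, reset run to 1
  Position 9 ('a'): new char, reset run to 1
  Position 10 ('c'): new char, reset run to 1
Longest run: 'b' with length 2

2


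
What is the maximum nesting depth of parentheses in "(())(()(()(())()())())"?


Input: "(())(()(()(())()())())"
Tracking depth:
  Position 0 '(': depth becomes 1
  Position 1 '(': depth becomes 2
  Position 2 ')': depth becomes 1
  Position 3 ')': depth becomes 0
  Position 4 '(': depth becomes 1
  Position 5 '(': depth becomes 2
  Position 6 ')': depth becomes 1
  Position 7 '(': depth becomes 2
  Position 8 '(': depth becomes 3
  Position 9 ')': depth becomes 2
  Position 10 '(': depth becomes 3
  Position 11 '(': depth becomes 4
  Position 12 ')': depth becomes 3
  Position 13 ')': depth becomes 2
  Position 14 '(': depth becomes 3
  Position 15 ')': depth becomes 2
  Position 16 '(': depth becomes 3
  Position 17 ')': depth becomes 2
  Position 18 ')': depth becomes 1
  Position 19 '(': depth becomes 2
  Position 20 ')': depth becomes 1
  Position 21 ')': depth becomes 0
Maximum depth reached: 4

4


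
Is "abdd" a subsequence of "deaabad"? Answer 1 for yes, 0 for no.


Check if "abdd" is a subsequence of "deaabad"
Greedy scan:
  Position 0 ('d'): no match needed
  Position 1 ('e'): no match needed
  Position 2 ('a'): matches sub[0] = 'a'
  Position 3 ('a'): no match needed
  Position 4 ('b'): matches sub[1] = 'b'
  Position 5 ('a'): no match needed
  Position 6 ('d'): matches sub[2] = 'd'
Only matched 3/4 characters => not a subsequence

0


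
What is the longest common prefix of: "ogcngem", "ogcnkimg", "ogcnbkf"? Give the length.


Words: ogcngem, ogcnkimg, ogcnbkf
  Position 0: all 'o' => match
  Position 1: all 'g' => match
  Position 2: all 'c' => match
  Position 3: all 'n' => match
  Position 4: ('g', 'k', 'b') => mismatch, stop
LCP = "ogcn" (length 4)

4


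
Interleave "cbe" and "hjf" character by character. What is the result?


Interleaving "cbe" and "hjf":
  Position 0: 'c' from first, 'h' from second => "ch"
  Position 1: 'b' from first, 'j' from second => "bj"
  Position 2: 'e' from first, 'f' from second => "ef"
Result: chbjef

chbjef


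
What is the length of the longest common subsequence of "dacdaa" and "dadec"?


LCS of "dacdaa" and "dadec"
DP table:
           d    a    d    e    c
      0    0    0    0    0    0
  d   0    1    1    1    1    1
  a   0    1    2    2    2    2
  c   0    1    2    2    2    3
  d   0    1    2    3    3    3
  a   0    1    2    3    3    3
  a   0    1    2    3    3    3
LCS length = dp[6][5] = 3

3


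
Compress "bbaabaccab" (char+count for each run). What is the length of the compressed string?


Input: bbaabaccab
Runs:
  'b' x 2 => "b2"
  'a' x 2 => "a2"
  'b' x 1 => "b1"
  'a' x 1 => "a1"
  'c' x 2 => "c2"
  'a' x 1 => "a1"
  'b' x 1 => "b1"
Compressed: "b2a2b1a1c2a1b1"
Compressed length: 14

14


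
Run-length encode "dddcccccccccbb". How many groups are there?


Input: dddcccccccccbb
Scanning for consecutive runs:
  Group 1: 'd' x 3 (positions 0-2)
  Group 2: 'c' x 9 (positions 3-11)
  Group 3: 'b' x 2 (positions 12-13)
Total groups: 3

3


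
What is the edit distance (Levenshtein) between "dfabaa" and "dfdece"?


Computing edit distance: "dfabaa" -> "dfdece"
DP table:
           d    f    d    e    c    e
      0    1    2    3    4    5    6
  d   1    0    1    2    3    4    5
  f   2    1    0    1    2    3    4
  a   3    2    1    1    2    3    4
  b   4    3    2    2    2    3    4
  a   5    4    3    3    3    3    4
  a   6    5    4    4    4    4    4
Edit distance = dp[6][6] = 4

4


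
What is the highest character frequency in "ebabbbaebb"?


Input: ebabbbaebb
Character counts:
  'a': 2
  'b': 6
  'e': 2
Maximum frequency: 6

6


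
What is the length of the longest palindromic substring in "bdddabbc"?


Input: "bdddabbc"
Checking substrings for palindromes:
  [1:4] "ddd" (len 3) => palindrome
  [1:3] "dd" (len 2) => palindrome
  [2:4] "dd" (len 2) => palindrome
  [5:7] "bb" (len 2) => palindrome
Longest palindromic substring: "ddd" with length 3

3


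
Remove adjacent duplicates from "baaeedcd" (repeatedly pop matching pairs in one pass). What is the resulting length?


Input: baaeedcd
Stack-based adjacent duplicate removal:
  Read 'b': push. Stack: b
  Read 'a': push. Stack: ba
  Read 'a': matches stack top 'a' => pop. Stack: b
  Read 'e': push. Stack: be
  Read 'e': matches stack top 'e' => pop. Stack: b
  Read 'd': push. Stack: bd
  Read 'c': push. Stack: bdc
  Read 'd': push. Stack: bdcd
Final stack: "bdcd" (length 4)

4


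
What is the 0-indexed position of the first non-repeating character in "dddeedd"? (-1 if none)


Input: dddeedd
Character frequencies:
  'd': 5
  'e': 2
Scanning left to right for freq == 1:
  Position 0 ('d'): freq=5, skip
  Position 1 ('d'): freq=5, skip
  Position 2 ('d'): freq=5, skip
  Position 3 ('e'): freq=2, skip
  Position 4 ('e'): freq=2, skip
  Position 5 ('d'): freq=5, skip
  Position 6 ('d'): freq=5, skip
  No unique character found => answer = -1

-1


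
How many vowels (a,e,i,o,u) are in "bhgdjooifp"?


Input: bhgdjooifp
Checking each character:
  'b' at position 0: consonant
  'h' at position 1: consonant
  'g' at position 2: consonant
  'd' at position 3: consonant
  'j' at position 4: consonant
  'o' at position 5: vowel (running total: 1)
  'o' at position 6: vowel (running total: 2)
  'i' at position 7: vowel (running total: 3)
  'f' at position 8: consonant
  'p' at position 9: consonant
Total vowels: 3

3


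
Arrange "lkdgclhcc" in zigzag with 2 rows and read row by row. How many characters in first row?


Zigzag "lkdgclhcc" into 2 rows:
Placing characters:
  'l' => row 0
  'k' => row 1
  'd' => row 0
  'g' => row 1
  'c' => row 0
  'l' => row 1
  'h' => row 0
  'c' => row 1
  'c' => row 0
Rows:
  Row 0: "ldchc"
  Row 1: "kglc"
First row length: 5

5


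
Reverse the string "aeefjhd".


Input: aeefjhd
Reading characters right to left:
  Position 6: 'd'
  Position 5: 'h'
  Position 4: 'j'
  Position 3: 'f'
  Position 2: 'e'
  Position 1: 'e'
  Position 0: 'a'
Reversed: dhjfeea

dhjfeea


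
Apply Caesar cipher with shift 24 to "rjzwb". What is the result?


Caesar cipher: shift "rjzwb" by 24
  'r' (pos 17) + 24 = pos 15 = 'p'
  'j' (pos 9) + 24 = pos 7 = 'h'
  'z' (pos 25) + 24 = pos 23 = 'x'
  'w' (pos 22) + 24 = pos 20 = 'u'
  'b' (pos 1) + 24 = pos 25 = 'z'
Result: phxuz

phxuz


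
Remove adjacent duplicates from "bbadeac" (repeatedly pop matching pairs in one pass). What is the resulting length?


Input: bbadeac
Stack-based adjacent duplicate removal:
  Read 'b': push. Stack: b
  Read 'b': matches stack top 'b' => pop. Stack: (empty)
  Read 'a': push. Stack: a
  Read 'd': push. Stack: ad
  Read 'e': push. Stack: ade
  Read 'a': push. Stack: adea
  Read 'c': push. Stack: adeac
Final stack: "adeac" (length 5)

5


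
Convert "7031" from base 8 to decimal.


Input: "7031" in base 8
Positional expansion:
  Digit '7' (value 7) x 8^3 = 3584
  Digit '0' (value 0) x 8^2 = 0
  Digit '3' (value 3) x 8^1 = 24
  Digit '1' (value 1) x 8^0 = 1
Sum = 3609

3609


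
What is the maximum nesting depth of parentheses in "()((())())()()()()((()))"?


Input: "()((())())()()()()((()))"
Tracking depth:
  Position 0 '(': depth becomes 1
  Position 1 ')': depth becomes 0
  Position 2 '(': depth becomes 1
  Position 3 '(': depth becomes 2
  Position 4 '(': depth becomes 3
  Position 5 ')': depth becomes 2
  Position 6 ')': depth becomes 1
  Position 7 '(': depth becomes 2
  Position 8 ')': depth becomes 1
  Position 9 ')': depth becomes 0
  Position 10 '(': depth becomes 1
  Position 11 ')': depth becomes 0
  Position 12 '(': depth becomes 1
  Position 13 ')': depth becomes 0
  Position 14 '(': depth becomes 1
  Position 15 ')': depth becomes 0
  Position 16 '(': depth becomes 1
  Position 17 ')': depth becomes 0
  Position 18 '(': depth becomes 1
  Position 19 '(': depth becomes 2
  Position 20 '(': depth becomes 3
  Position 21 ')': depth becomes 2
  Position 22 ')': depth becomes 1
  Position 23 ')': depth becomes 0
Maximum depth reached: 3

3


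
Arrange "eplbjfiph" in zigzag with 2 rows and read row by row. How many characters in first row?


Zigzag "eplbjfiph" into 2 rows:
Placing characters:
  'e' => row 0
  'p' => row 1
  'l' => row 0
  'b' => row 1
  'j' => row 0
  'f' => row 1
  'i' => row 0
  'p' => row 1
  'h' => row 0
Rows:
  Row 0: "eljih"
  Row 1: "pbfp"
First row length: 5

5


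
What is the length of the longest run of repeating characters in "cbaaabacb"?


Input: "cbaaabacb"
Scanning for longest run:
  Position 1 ('b'): new char, reset run to 1
  Position 2 ('a'): new char, reset run to 1
  Position 3 ('a'): continues run of 'a', length=2
  Position 4 ('a'): continues run of 'a', length=3
  Position 5 ('b'): new char, reset run to 1
  Position 6 ('a'): new char, reset run to 1
  Position 7 ('c'): new char, reset run to 1
  Position 8 ('b'): new char, reset run to 1
Longest run: 'a' with length 3

3


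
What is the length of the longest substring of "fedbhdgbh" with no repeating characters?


Input: "fedbhdgbh"
Sliding window (track last position of each char):
  Position 0 ('f'): window [0,0] length 1 -- new best
  Position 1 ('e'): window [0,1] length 2 -- new best
  Position 2 ('d'): window [0,2] length 3 -- new best
  Position 3 ('b'): window [0,3] length 4 -- new best
  Position 4 ('h'): window [0,4] length 5 -- new best
  Position 5 ('d'): repeat (last at 2), move window start to 3
  Position 5 ('d'): window [3,5] length 3
  Position 6 ('g'): window [3,6] length 4
  Position 7 ('b'): repeat (last at 3), move window start to 4
  Position 7 ('b'): window [4,7] length 4
  Position 8 ('h'): repeat (last at 4), move window start to 5
  Position 8 ('h'): window [5,8] length 4
Longest substring with no repeats: "fedbh" with length 5

5


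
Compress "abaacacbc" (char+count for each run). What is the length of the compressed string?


Input: abaacacbc
Runs:
  'a' x 1 => "a1"
  'b' x 1 => "b1"
  'a' x 2 => "a2"
  'c' x 1 => "c1"
  'a' x 1 => "a1"
  'c' x 1 => "c1"
  'b' x 1 => "b1"
  'c' x 1 => "c1"
Compressed: "a1b1a2c1a1c1b1c1"
Compressed length: 16

16


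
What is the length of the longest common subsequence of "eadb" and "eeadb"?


LCS of "eadb" and "eeadb"
DP table:
           e    e    a    d    b
      0    0    0    0    0    0
  e   0    1    1    1    1    1
  a   0    1    1    2    2    2
  d   0    1    1    2    3    3
  b   0    1    1    2    3    4
LCS length = dp[4][5] = 4

4


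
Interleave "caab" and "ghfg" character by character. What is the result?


Interleaving "caab" and "ghfg":
  Position 0: 'c' from first, 'g' from second => "cg"
  Position 1: 'a' from first, 'h' from second => "ah"
  Position 2: 'a' from first, 'f' from second => "af"
  Position 3: 'b' from first, 'g' from second => "bg"
Result: cgahafbg

cgahafbg


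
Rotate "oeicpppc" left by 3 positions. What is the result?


Input: "oeicpppc", rotate left by 3
First 3 characters: "oei"
Remaining characters: "cpppc"
Concatenate remaining + first: "cpppc" + "oei" = "cpppcoei"

cpppcoei


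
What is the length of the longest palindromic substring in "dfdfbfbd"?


Input: "dfdfbfbd"
Checking substrings for palindromes:
  [0:3] "dfd" (len 3) => palindrome
  [1:4] "fdf" (len 3) => palindrome
  [3:6] "fbf" (len 3) => palindrome
  [4:7] "bfb" (len 3) => palindrome
Longest palindromic substring: "dfd" with length 3

3


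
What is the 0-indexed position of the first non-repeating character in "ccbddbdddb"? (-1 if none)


Input: ccbddbdddb
Character frequencies:
  'b': 3
  'c': 2
  'd': 5
Scanning left to right for freq == 1:
  Position 0 ('c'): freq=2, skip
  Position 1 ('c'): freq=2, skip
  Position 2 ('b'): freq=3, skip
  Position 3 ('d'): freq=5, skip
  Position 4 ('d'): freq=5, skip
  Position 5 ('b'): freq=3, skip
  Position 6 ('d'): freq=5, skip
  Position 7 ('d'): freq=5, skip
  Position 8 ('d'): freq=5, skip
  Position 9 ('b'): freq=3, skip
  No unique character found => answer = -1

-1


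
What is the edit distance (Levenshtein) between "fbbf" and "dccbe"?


Computing edit distance: "fbbf" -> "dccbe"
DP table:
           d    c    c    b    e
      0    1    2    3    4    5
  f   1    1    2    3    4    5
  b   2    2    2    3    3    4
  b   3    3    3    3    3    4
  f   4    4    4    4    4    4
Edit distance = dp[4][5] = 4

4


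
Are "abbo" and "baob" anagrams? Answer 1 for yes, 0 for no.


Strings: "abbo", "baob"
Sorted first:  abbo
Sorted second: abbo
Sorted forms match => anagrams

1


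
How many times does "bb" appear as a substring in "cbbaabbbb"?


Searching for "bb" in "cbbaabbbb"
Scanning each position:
  Position 0: "cb" => no
  Position 1: "bb" => MATCH
  Position 2: "ba" => no
  Position 3: "aa" => no
  Position 4: "ab" => no
  Position 5: "bb" => MATCH
  Position 6: "bb" => MATCH
  Position 7: "bb" => MATCH
Total occurrences: 4

4


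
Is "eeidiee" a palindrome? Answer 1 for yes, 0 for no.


Input: eeidiee
Reversed: eeidiee
  Compare pos 0 ('e') with pos 6 ('e'): match
  Compare pos 1 ('e') with pos 5 ('e'): match
  Compare pos 2 ('i') with pos 4 ('i'): match
Result: palindrome

1


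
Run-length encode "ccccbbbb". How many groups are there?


Input: ccccbbbb
Scanning for consecutive runs:
  Group 1: 'c' x 4 (positions 0-3)
  Group 2: 'b' x 4 (positions 4-7)
Total groups: 2

2


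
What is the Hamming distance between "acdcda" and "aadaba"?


Comparing "acdcda" and "aadaba" position by position:
  Position 0: 'a' vs 'a' => same
  Position 1: 'c' vs 'a' => differ
  Position 2: 'd' vs 'd' => same
  Position 3: 'c' vs 'a' => differ
  Position 4: 'd' vs 'b' => differ
  Position 5: 'a' vs 'a' => same
Total differences (Hamming distance): 3

3


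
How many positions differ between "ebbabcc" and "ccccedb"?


Comparing "ebbabcc" and "ccccedb" position by position:
  Position 0: 'e' vs 'c' => DIFFER
  Position 1: 'b' vs 'c' => DIFFER
  Position 2: 'b' vs 'c' => DIFFER
  Position 3: 'a' vs 'c' => DIFFER
  Position 4: 'b' vs 'e' => DIFFER
  Position 5: 'c' vs 'd' => DIFFER
  Position 6: 'c' vs 'b' => DIFFER
Positions that differ: 7

7


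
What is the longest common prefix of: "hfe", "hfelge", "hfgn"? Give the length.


Words: hfe, hfelge, hfgn
  Position 0: all 'h' => match
  Position 1: all 'f' => match
  Position 2: ('e', 'e', 'g') => mismatch, stop
LCP = "hf" (length 2)

2


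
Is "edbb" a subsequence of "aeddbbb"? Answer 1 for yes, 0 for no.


Check if "edbb" is a subsequence of "aeddbbb"
Greedy scan:
  Position 0 ('a'): no match needed
  Position 1 ('e'): matches sub[0] = 'e'
  Position 2 ('d'): matches sub[1] = 'd'
  Position 3 ('d'): no match needed
  Position 4 ('b'): matches sub[2] = 'b'
  Position 5 ('b'): matches sub[3] = 'b'
  Position 6 ('b'): no match needed
All 4 characters matched => is a subsequence

1


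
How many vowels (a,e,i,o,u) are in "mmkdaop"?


Input: mmkdaop
Checking each character:
  'm' at position 0: consonant
  'm' at position 1: consonant
  'k' at position 2: consonant
  'd' at position 3: consonant
  'a' at position 4: vowel (running total: 1)
  'o' at position 5: vowel (running total: 2)
  'p' at position 6: consonant
Total vowels: 2

2


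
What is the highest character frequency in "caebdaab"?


Input: caebdaab
Character counts:
  'a': 3
  'b': 2
  'c': 1
  'd': 1
  'e': 1
Maximum frequency: 3

3


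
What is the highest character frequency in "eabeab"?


Input: eabeab
Character counts:
  'a': 2
  'b': 2
  'e': 2
Maximum frequency: 2

2


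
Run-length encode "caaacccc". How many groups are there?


Input: caaacccc
Scanning for consecutive runs:
  Group 1: 'c' x 1 (positions 0-0)
  Group 2: 'a' x 3 (positions 1-3)
  Group 3: 'c' x 4 (positions 4-7)
Total groups: 3

3


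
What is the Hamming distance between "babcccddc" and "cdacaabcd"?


Comparing "babcccddc" and "cdacaabcd" position by position:
  Position 0: 'b' vs 'c' => differ
  Position 1: 'a' vs 'd' => differ
  Position 2: 'b' vs 'a' => differ
  Position 3: 'c' vs 'c' => same
  Position 4: 'c' vs 'a' => differ
  Position 5: 'c' vs 'a' => differ
  Position 6: 'd' vs 'b' => differ
  Position 7: 'd' vs 'c' => differ
  Position 8: 'c' vs 'd' => differ
Total differences (Hamming distance): 8

8


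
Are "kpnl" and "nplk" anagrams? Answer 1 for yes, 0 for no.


Strings: "kpnl", "nplk"
Sorted first:  klnp
Sorted second: klnp
Sorted forms match => anagrams

1


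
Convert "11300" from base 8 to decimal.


Input: "11300" in base 8
Positional expansion:
  Digit '1' (value 1) x 8^4 = 4096
  Digit '1' (value 1) x 8^3 = 512
  Digit '3' (value 3) x 8^2 = 192
  Digit '0' (value 0) x 8^1 = 0
  Digit '0' (value 0) x 8^0 = 0
Sum = 4800

4800


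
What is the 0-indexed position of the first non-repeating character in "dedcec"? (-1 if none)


Input: dedcec
Character frequencies:
  'c': 2
  'd': 2
  'e': 2
Scanning left to right for freq == 1:
  Position 0 ('d'): freq=2, skip
  Position 1 ('e'): freq=2, skip
  Position 2 ('d'): freq=2, skip
  Position 3 ('c'): freq=2, skip
  Position 4 ('e'): freq=2, skip
  Position 5 ('c'): freq=2, skip
  No unique character found => answer = -1

-1


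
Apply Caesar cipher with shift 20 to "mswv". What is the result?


Caesar cipher: shift "mswv" by 20
  'm' (pos 12) + 20 = pos 6 = 'g'
  's' (pos 18) + 20 = pos 12 = 'm'
  'w' (pos 22) + 20 = pos 16 = 'q'
  'v' (pos 21) + 20 = pos 15 = 'p'
Result: gmqp

gmqp


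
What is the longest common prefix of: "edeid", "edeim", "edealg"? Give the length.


Words: edeid, edeim, edealg
  Position 0: all 'e' => match
  Position 1: all 'd' => match
  Position 2: all 'e' => match
  Position 3: ('i', 'i', 'a') => mismatch, stop
LCP = "ede" (length 3)

3


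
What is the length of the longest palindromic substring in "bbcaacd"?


Input: "bbcaacd"
Checking substrings for palindromes:
  [2:6] "caac" (len 4) => palindrome
  [0:2] "bb" (len 2) => palindrome
  [3:5] "aa" (len 2) => palindrome
Longest palindromic substring: "caac" with length 4

4


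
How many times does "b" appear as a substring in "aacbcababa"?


Searching for "b" in "aacbcababa"
Scanning each position:
  Position 0: "a" => no
  Position 1: "a" => no
  Position 2: "c" => no
  Position 3: "b" => MATCH
  Position 4: "c" => no
  Position 5: "a" => no
  Position 6: "b" => MATCH
  Position 7: "a" => no
  Position 8: "b" => MATCH
  Position 9: "a" => no
Total occurrences: 3

3


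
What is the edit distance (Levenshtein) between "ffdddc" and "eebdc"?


Computing edit distance: "ffdddc" -> "eebdc"
DP table:
           e    e    b    d    c
      0    1    2    3    4    5
  f   1    1    2    3    4    5
  f   2    2    2    3    4    5
  d   3    3    3    3    3    4
  d   4    4    4    4    3    4
  d   5    5    5    5    4    4
  c   6    6    6    6    5    4
Edit distance = dp[6][5] = 4

4


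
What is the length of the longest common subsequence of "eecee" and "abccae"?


LCS of "eecee" and "abccae"
DP table:
           a    b    c    c    a    e
      0    0    0    0    0    0    0
  e   0    0    0    0    0    0    1
  e   0    0    0    0    0    0    1
  c   0    0    0    1    1    1    1
  e   0    0    0    1    1    1    2
  e   0    0    0    1    1    1    2
LCS length = dp[5][6] = 2

2


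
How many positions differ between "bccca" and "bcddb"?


Comparing "bccca" and "bcddb" position by position:
  Position 0: 'b' vs 'b' => same
  Position 1: 'c' vs 'c' => same
  Position 2: 'c' vs 'd' => DIFFER
  Position 3: 'c' vs 'd' => DIFFER
  Position 4: 'a' vs 'b' => DIFFER
Positions that differ: 3

3


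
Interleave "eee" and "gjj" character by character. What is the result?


Interleaving "eee" and "gjj":
  Position 0: 'e' from first, 'g' from second => "eg"
  Position 1: 'e' from first, 'j' from second => "ej"
  Position 2: 'e' from first, 'j' from second => "ej"
Result: egejej

egejej


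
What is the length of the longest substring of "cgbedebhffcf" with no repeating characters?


Input: "cgbedebhffcf"
Sliding window (track last position of each char):
  Position 0 ('c'): window [0,0] length 1 -- new best
  Position 1 ('g'): window [0,1] length 2 -- new best
  Position 2 ('b'): window [0,2] length 3 -- new best
  Position 3 ('e'): window [0,3] length 4 -- new best
  Position 4 ('d'): window [0,4] length 5 -- new best
  Position 5 ('e'): repeat (last at 3), move window start to 4
  Position 5 ('e'): window [4,5] length 2
  Position 6 ('b'): window [4,6] length 3
  Position 7 ('h'): window [4,7] length 4
  Position 8 ('f'): window [4,8] length 5
  Position 9 ('f'): repeat (last at 8), move window start to 9
  Position 9 ('f'): window [9,9] length 1
  Position 10 ('c'): window [9,10] length 2
  Position 11 ('f'): repeat (last at 9), move window start to 10
  Position 11 ('f'): window [10,11] length 2
Longest substring with no repeats: "cgbed" with length 5

5


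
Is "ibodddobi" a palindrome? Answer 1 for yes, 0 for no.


Input: ibodddobi
Reversed: ibodddobi
  Compare pos 0 ('i') with pos 8 ('i'): match
  Compare pos 1 ('b') with pos 7 ('b'): match
  Compare pos 2 ('o') with pos 6 ('o'): match
  Compare pos 3 ('d') with pos 5 ('d'): match
Result: palindrome

1


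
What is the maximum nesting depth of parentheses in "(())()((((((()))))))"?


Input: "(())()((((((()))))))"
Tracking depth:
  Position 0 '(': depth becomes 1
  Position 1 '(': depth becomes 2
  Position 2 ')': depth becomes 1
  Position 3 ')': depth becomes 0
  Position 4 '(': depth becomes 1
  Position 5 ')': depth becomes 0
  Position 6 '(': depth becomes 1
  Position 7 '(': depth becomes 2
  Position 8 '(': depth becomes 3
  Position 9 '(': depth becomes 4
  Position 10 '(': depth becomes 5
  Position 11 '(': depth becomes 6
  Position 12 '(': depth becomes 7
  Position 13 ')': depth becomes 6
  Position 14 ')': depth becomes 5
  Position 15 ')': depth becomes 4
  Position 16 ')': depth becomes 3
  Position 17 ')': depth becomes 2
  Position 18 ')': depth becomes 1
  Position 19 ')': depth becomes 0
Maximum depth reached: 7

7


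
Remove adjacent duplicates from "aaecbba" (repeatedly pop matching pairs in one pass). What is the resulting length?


Input: aaecbba
Stack-based adjacent duplicate removal:
  Read 'a': push. Stack: a
  Read 'a': matches stack top 'a' => pop. Stack: (empty)
  Read 'e': push. Stack: e
  Read 'c': push. Stack: ec
  Read 'b': push. Stack: ecb
  Read 'b': matches stack top 'b' => pop. Stack: ec
  Read 'a': push. Stack: eca
Final stack: "eca" (length 3)

3


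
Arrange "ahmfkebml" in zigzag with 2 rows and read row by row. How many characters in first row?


Zigzag "ahmfkebml" into 2 rows:
Placing characters:
  'a' => row 0
  'h' => row 1
  'm' => row 0
  'f' => row 1
  'k' => row 0
  'e' => row 1
  'b' => row 0
  'm' => row 1
  'l' => row 0
Rows:
  Row 0: "amkbl"
  Row 1: "hfem"
First row length: 5

5


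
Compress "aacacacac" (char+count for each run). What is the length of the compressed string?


Input: aacacacac
Runs:
  'a' x 2 => "a2"
  'c' x 1 => "c1"
  'a' x 1 => "a1"
  'c' x 1 => "c1"
  'a' x 1 => "a1"
  'c' x 1 => "c1"
  'a' x 1 => "a1"
  'c' x 1 => "c1"
Compressed: "a2c1a1c1a1c1a1c1"
Compressed length: 16

16


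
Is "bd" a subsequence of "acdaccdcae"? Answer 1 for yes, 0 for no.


Check if "bd" is a subsequence of "acdaccdcae"
Greedy scan:
  Position 0 ('a'): no match needed
  Position 1 ('c'): no match needed
  Position 2 ('d'): no match needed
  Position 3 ('a'): no match needed
  Position 4 ('c'): no match needed
  Position 5 ('c'): no match needed
  Position 6 ('d'): no match needed
  Position 7 ('c'): no match needed
  Position 8 ('a'): no match needed
  Position 9 ('e'): no match needed
Only matched 0/2 characters => not a subsequence

0


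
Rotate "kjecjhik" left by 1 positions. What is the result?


Input: "kjecjhik", rotate left by 1
First 1 characters: "k"
Remaining characters: "jecjhik"
Concatenate remaining + first: "jecjhik" + "k" = "jecjhikk"

jecjhikk


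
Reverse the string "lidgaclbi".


Input: lidgaclbi
Reading characters right to left:
  Position 8: 'i'
  Position 7: 'b'
  Position 6: 'l'
  Position 5: 'c'
  Position 4: 'a'
  Position 3: 'g'
  Position 2: 'd'
  Position 1: 'i'
  Position 0: 'l'
Reversed: iblcagdil

iblcagdil


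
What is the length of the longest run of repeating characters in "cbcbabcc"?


Input: "cbcbabcc"
Scanning for longest run:
  Position 1 ('b'): new char, reset run to 1
  Position 2 ('c'): new char, reset run to 1
  Position 3 ('b'): new char, reset run to 1
  Position 4 ('a'): new char, reset run to 1
  Position 5 ('b'): new char, reset run to 1
  Position 6 ('c'): new char, reset run to 1
  Position 7 ('c'): continues run of 'c', length=2
Longest run: 'c' with length 2

2


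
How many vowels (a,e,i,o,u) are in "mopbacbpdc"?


Input: mopbacbpdc
Checking each character:
  'm' at position 0: consonant
  'o' at position 1: vowel (running total: 1)
  'p' at position 2: consonant
  'b' at position 3: consonant
  'a' at position 4: vowel (running total: 2)
  'c' at position 5: consonant
  'b' at position 6: consonant
  'p' at position 7: consonant
  'd' at position 8: consonant
  'c' at position 9: consonant
Total vowels: 2

2


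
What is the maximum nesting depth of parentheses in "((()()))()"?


Input: "((()()))()"
Tracking depth:
  Position 0 '(': depth becomes 1
  Position 1 '(': depth becomes 2
  Position 2 '(': depth becomes 3
  Position 3 ')': depth becomes 2
  Position 4 '(': depth becomes 3
  Position 5 ')': depth becomes 2
  Position 6 ')': depth becomes 1
  Position 7 ')': depth becomes 0
  Position 8 '(': depth becomes 1
  Position 9 ')': depth becomes 0
Maximum depth reached: 3

3


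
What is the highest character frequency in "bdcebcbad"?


Input: bdcebcbad
Character counts:
  'a': 1
  'b': 3
  'c': 2
  'd': 2
  'e': 1
Maximum frequency: 3

3


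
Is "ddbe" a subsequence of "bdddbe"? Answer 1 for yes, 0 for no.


Check if "ddbe" is a subsequence of "bdddbe"
Greedy scan:
  Position 0 ('b'): no match needed
  Position 1 ('d'): matches sub[0] = 'd'
  Position 2 ('d'): matches sub[1] = 'd'
  Position 3 ('d'): no match needed
  Position 4 ('b'): matches sub[2] = 'b'
  Position 5 ('e'): matches sub[3] = 'e'
All 4 characters matched => is a subsequence

1


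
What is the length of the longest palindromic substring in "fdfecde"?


Input: "fdfecde"
Checking substrings for palindromes:
  [0:3] "fdf" (len 3) => palindrome
Longest palindromic substring: "fdf" with length 3

3


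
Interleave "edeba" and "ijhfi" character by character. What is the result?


Interleaving "edeba" and "ijhfi":
  Position 0: 'e' from first, 'i' from second => "ei"
  Position 1: 'd' from first, 'j' from second => "dj"
  Position 2: 'e' from first, 'h' from second => "eh"
  Position 3: 'b' from first, 'f' from second => "bf"
  Position 4: 'a' from first, 'i' from second => "ai"
Result: eidjehbfai

eidjehbfai


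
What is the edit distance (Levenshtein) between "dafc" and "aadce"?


Computing edit distance: "dafc" -> "aadce"
DP table:
           a    a    d    c    e
      0    1    2    3    4    5
  d   1    1    2    2    3    4
  a   2    1    1    2    3    4
  f   3    2    2    2    3    4
  c   4    3    3    3    2    3
Edit distance = dp[4][5] = 3

3


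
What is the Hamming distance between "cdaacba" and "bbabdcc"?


Comparing "cdaacba" and "bbabdcc" position by position:
  Position 0: 'c' vs 'b' => differ
  Position 1: 'd' vs 'b' => differ
  Position 2: 'a' vs 'a' => same
  Position 3: 'a' vs 'b' => differ
  Position 4: 'c' vs 'd' => differ
  Position 5: 'b' vs 'c' => differ
  Position 6: 'a' vs 'c' => differ
Total differences (Hamming distance): 6

6


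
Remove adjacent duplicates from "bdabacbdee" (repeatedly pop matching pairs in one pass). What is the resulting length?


Input: bdabacbdee
Stack-based adjacent duplicate removal:
  Read 'b': push. Stack: b
  Read 'd': push. Stack: bd
  Read 'a': push. Stack: bda
  Read 'b': push. Stack: bdab
  Read 'a': push. Stack: bdaba
  Read 'c': push. Stack: bdabac
  Read 'b': push. Stack: bdabacb
  Read 'd': push. Stack: bdabacbd
  Read 'e': push. Stack: bdabacbde
  Read 'e': matches stack top 'e' => pop. Stack: bdabacbd
Final stack: "bdabacbd" (length 8)

8


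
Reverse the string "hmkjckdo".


Input: hmkjckdo
Reading characters right to left:
  Position 7: 'o'
  Position 6: 'd'
  Position 5: 'k'
  Position 4: 'c'
  Position 3: 'j'
  Position 2: 'k'
  Position 1: 'm'
  Position 0: 'h'
Reversed: odkcjkmh

odkcjkmh


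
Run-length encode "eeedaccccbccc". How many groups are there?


Input: eeedaccccbccc
Scanning for consecutive runs:
  Group 1: 'e' x 3 (positions 0-2)
  Group 2: 'd' x 1 (positions 3-3)
  Group 3: 'a' x 1 (positions 4-4)
  Group 4: 'c' x 4 (positions 5-8)
  Group 5: 'b' x 1 (positions 9-9)
  Group 6: 'c' x 3 (positions 10-12)
Total groups: 6

6


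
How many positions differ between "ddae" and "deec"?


Comparing "ddae" and "deec" position by position:
  Position 0: 'd' vs 'd' => same
  Position 1: 'd' vs 'e' => DIFFER
  Position 2: 'a' vs 'e' => DIFFER
  Position 3: 'e' vs 'c' => DIFFER
Positions that differ: 3

3


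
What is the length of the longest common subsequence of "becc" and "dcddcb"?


LCS of "becc" and "dcddcb"
DP table:
           d    c    d    d    c    b
      0    0    0    0    0    0    0
  b   0    0    0    0    0    0    1
  e   0    0    0    0    0    0    1
  c   0    0    1    1    1    1    1
  c   0    0    1    1    1    2    2
LCS length = dp[4][6] = 2

2


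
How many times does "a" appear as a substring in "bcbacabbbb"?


Searching for "a" in "bcbacabbbb"
Scanning each position:
  Position 0: "b" => no
  Position 1: "c" => no
  Position 2: "b" => no
  Position 3: "a" => MATCH
  Position 4: "c" => no
  Position 5: "a" => MATCH
  Position 6: "b" => no
  Position 7: "b" => no
  Position 8: "b" => no
  Position 9: "b" => no
Total occurrences: 2

2


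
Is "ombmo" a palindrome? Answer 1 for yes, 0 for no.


Input: ombmo
Reversed: ombmo
  Compare pos 0 ('o') with pos 4 ('o'): match
  Compare pos 1 ('m') with pos 3 ('m'): match
Result: palindrome

1


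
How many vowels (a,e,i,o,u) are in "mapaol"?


Input: mapaol
Checking each character:
  'm' at position 0: consonant
  'a' at position 1: vowel (running total: 1)
  'p' at position 2: consonant
  'a' at position 3: vowel (running total: 2)
  'o' at position 4: vowel (running total: 3)
  'l' at position 5: consonant
Total vowels: 3

3


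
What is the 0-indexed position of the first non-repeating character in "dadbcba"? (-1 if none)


Input: dadbcba
Character frequencies:
  'a': 2
  'b': 2
  'c': 1
  'd': 2
Scanning left to right for freq == 1:
  Position 0 ('d'): freq=2, skip
  Position 1 ('a'): freq=2, skip
  Position 2 ('d'): freq=2, skip
  Position 3 ('b'): freq=2, skip
  Position 4 ('c'): unique! => answer = 4

4


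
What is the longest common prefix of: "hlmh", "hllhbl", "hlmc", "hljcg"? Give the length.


Words: hlmh, hllhbl, hlmc, hljcg
  Position 0: all 'h' => match
  Position 1: all 'l' => match
  Position 2: ('m', 'l', 'm', 'j') => mismatch, stop
LCP = "hl" (length 2)

2


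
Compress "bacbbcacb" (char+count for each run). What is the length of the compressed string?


Input: bacbbcacb
Runs:
  'b' x 1 => "b1"
  'a' x 1 => "a1"
  'c' x 1 => "c1"
  'b' x 2 => "b2"
  'c' x 1 => "c1"
  'a' x 1 => "a1"
  'c' x 1 => "c1"
  'b' x 1 => "b1"
Compressed: "b1a1c1b2c1a1c1b1"
Compressed length: 16

16


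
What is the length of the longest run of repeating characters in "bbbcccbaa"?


Input: "bbbcccbaa"
Scanning for longest run:
  Position 1 ('b'): continues run of 'b', length=2
  Position 2 ('b'): continues run of 'b', length=3
  Position 3 ('c'): new char, reset run to 1
  Position 4 ('c'): continues run of 'c', length=2
  Position 5 ('c'): continues run of 'c', length=3
  Position 6 ('b'): new char, reset run to 1
  Position 7 ('a'): new char, reset run to 1
  Position 8 ('a'): continues run of 'a', length=2
Longest run: 'b' with length 3

3


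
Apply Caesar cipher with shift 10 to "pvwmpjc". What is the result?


Caesar cipher: shift "pvwmpjc" by 10
  'p' (pos 15) + 10 = pos 25 = 'z'
  'v' (pos 21) + 10 = pos 5 = 'f'
  'w' (pos 22) + 10 = pos 6 = 'g'
  'm' (pos 12) + 10 = pos 22 = 'w'
  'p' (pos 15) + 10 = pos 25 = 'z'
  'j' (pos 9) + 10 = pos 19 = 't'
  'c' (pos 2) + 10 = pos 12 = 'm'
Result: zfgwztm

zfgwztm


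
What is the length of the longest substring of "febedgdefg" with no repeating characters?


Input: "febedgdefg"
Sliding window (track last position of each char):
  Position 0 ('f'): window [0,0] length 1 -- new best
  Position 1 ('e'): window [0,1] length 2 -- new best
  Position 2 ('b'): window [0,2] length 3 -- new best
  Position 3 ('e'): repeat (last at 1), move window start to 2
  Position 3 ('e'): window [2,3] length 2
  Position 4 ('d'): window [2,4] length 3
  Position 5 ('g'): window [2,5] length 4 -- new best
  Position 6 ('d'): repeat (last at 4), move window start to 5
  Position 6 ('d'): window [5,6] length 2
  Position 7 ('e'): window [5,7] length 3
  Position 8 ('f'): window [5,8] length 4
  Position 9 ('g'): repeat (last at 5), move window start to 6
  Position 9 ('g'): window [6,9] length 4
Longest substring with no repeats: "bedg" with length 4

4


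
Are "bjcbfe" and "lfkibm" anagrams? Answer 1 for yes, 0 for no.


Strings: "bjcbfe", "lfkibm"
Sorted first:  bbcefj
Sorted second: bfiklm
Differ at position 1: 'b' vs 'f' => not anagrams

0


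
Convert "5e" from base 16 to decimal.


Input: "5e" in base 16
Positional expansion:
  Digit '5' (value 5) x 16^1 = 80
  Digit 'e' (value 14) x 16^0 = 14
Sum = 94

94


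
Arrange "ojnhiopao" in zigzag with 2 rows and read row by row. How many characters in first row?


Zigzag "ojnhiopao" into 2 rows:
Placing characters:
  'o' => row 0
  'j' => row 1
  'n' => row 0
  'h' => row 1
  'i' => row 0
  'o' => row 1
  'p' => row 0
  'a' => row 1
  'o' => row 0
Rows:
  Row 0: "onipo"
  Row 1: "jhoa"
First row length: 5

5


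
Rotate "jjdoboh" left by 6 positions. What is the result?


Input: "jjdoboh", rotate left by 6
First 6 characters: "jjdobo"
Remaining characters: "h"
Concatenate remaining + first: "h" + "jjdobo" = "hjjdobo"

hjjdobo


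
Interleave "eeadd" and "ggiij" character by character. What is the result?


Interleaving "eeadd" and "ggiij":
  Position 0: 'e' from first, 'g' from second => "eg"
  Position 1: 'e' from first, 'g' from second => "eg"
  Position 2: 'a' from first, 'i' from second => "ai"
  Position 3: 'd' from first, 'i' from second => "di"
  Position 4: 'd' from first, 'j' from second => "dj"
Result: egegaididj

egegaididj
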